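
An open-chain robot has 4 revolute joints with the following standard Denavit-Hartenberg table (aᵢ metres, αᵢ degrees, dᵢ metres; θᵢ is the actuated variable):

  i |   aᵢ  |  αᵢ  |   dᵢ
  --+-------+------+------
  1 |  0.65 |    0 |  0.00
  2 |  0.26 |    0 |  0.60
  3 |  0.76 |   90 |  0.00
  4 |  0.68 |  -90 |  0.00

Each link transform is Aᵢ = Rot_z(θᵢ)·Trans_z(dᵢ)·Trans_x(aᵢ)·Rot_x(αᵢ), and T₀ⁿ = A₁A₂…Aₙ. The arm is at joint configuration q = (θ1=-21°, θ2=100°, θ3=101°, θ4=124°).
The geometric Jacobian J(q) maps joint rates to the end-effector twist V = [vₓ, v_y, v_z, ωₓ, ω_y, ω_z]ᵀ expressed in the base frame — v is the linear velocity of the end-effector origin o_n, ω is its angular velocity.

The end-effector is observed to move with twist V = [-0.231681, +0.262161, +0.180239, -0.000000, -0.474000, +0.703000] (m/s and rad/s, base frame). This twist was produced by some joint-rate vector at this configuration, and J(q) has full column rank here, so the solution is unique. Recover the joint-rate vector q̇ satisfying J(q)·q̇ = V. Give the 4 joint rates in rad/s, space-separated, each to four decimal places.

0.8220 -0.2110 0.0920 -0.4740

o_n = [0.2767, 0.0223, 1.1637]
J₁: ẑ×o_n = [-0.0223, 0.2767, 0.0000], ω = ẑ
J2: z=[0.0000, 0.0000, 1.0000] o=[0.6068, -0.2329, 0.0000] → [-0.2552, -0.3301, 0.0000, 0.0000, 0.0000, 1.0000]
J3: z=[0.0000, 0.0000, 1.0000] o=[0.6564, 0.0223, 0.6000] → [0.0000, -0.3797, 0.0000, 0.0000, 0.0000, 1.0000]
J4: z=[0.0000, 1.0000, 0.0000] o=[-0.1036, 0.0223, 0.6000] → [0.5637, -0.0000, -0.3803, 0.0000, 1.0000, 0.0000]
q̇ = J⁺·V = [0.8220, -0.2110, 0.0920, -0.4740]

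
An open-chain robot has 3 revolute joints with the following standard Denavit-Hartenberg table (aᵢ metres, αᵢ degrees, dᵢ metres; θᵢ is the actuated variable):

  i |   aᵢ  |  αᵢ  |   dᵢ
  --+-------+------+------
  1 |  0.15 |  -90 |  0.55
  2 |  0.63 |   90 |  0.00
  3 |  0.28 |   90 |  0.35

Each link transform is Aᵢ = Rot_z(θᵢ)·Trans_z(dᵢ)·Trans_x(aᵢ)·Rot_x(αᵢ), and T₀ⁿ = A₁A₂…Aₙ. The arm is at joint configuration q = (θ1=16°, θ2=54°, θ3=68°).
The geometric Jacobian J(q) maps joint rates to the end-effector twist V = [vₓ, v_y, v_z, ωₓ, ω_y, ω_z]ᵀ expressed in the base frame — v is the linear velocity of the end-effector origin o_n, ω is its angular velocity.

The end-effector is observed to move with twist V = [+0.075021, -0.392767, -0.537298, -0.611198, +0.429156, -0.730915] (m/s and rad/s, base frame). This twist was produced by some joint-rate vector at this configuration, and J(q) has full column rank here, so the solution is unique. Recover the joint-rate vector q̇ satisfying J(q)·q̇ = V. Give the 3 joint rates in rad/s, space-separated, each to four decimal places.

o_n = [0.7600, 0.4880, 0.1612]
J₁: ẑ×o_n = [-0.4880, 0.7600, 0.0000], ω = ẑ
J2: z=[-0.2756, 0.9613, 0.0000] o=[0.1442, 0.0413, 0.5500] → [-0.3738, -0.1072, -0.7151, -0.2756, 0.9613, 0.0000]
J3: z=[0.7777, 0.2230, 0.5878] o=[0.5001, 0.1434, 0.0403] → [-0.1756, 0.0588, 0.2100, 0.7777, 0.2230, 0.5878]
q̇ = J⁺·V = [-0.3900, 0.5810, -0.5800]

-0.3900 0.5810 -0.5800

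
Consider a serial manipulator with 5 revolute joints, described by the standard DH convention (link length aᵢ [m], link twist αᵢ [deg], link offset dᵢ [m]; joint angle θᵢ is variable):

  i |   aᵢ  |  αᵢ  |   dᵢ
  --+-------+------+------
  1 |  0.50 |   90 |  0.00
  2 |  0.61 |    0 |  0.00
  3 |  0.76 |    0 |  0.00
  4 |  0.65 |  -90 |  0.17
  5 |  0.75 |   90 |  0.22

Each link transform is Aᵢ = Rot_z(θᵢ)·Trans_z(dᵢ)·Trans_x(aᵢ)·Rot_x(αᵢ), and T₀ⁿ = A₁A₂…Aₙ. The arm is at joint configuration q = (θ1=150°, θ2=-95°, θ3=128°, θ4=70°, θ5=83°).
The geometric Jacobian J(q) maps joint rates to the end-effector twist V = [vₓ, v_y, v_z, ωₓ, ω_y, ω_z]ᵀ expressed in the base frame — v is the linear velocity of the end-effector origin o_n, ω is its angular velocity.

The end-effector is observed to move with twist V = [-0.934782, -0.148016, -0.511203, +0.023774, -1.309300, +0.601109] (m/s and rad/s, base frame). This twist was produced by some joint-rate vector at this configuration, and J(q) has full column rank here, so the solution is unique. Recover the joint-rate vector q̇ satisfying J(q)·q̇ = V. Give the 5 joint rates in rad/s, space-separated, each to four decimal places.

0.7570 0.0280 -0.7100 -0.4400 0.6930

o_n = [-0.8961, -0.1459, 0.4792]
J₁: ẑ×o_n = [0.1459, -0.8961, 0.0000], ω = ẑ
J2: z=[0.5000, 0.8660, 0.0000] o=[-0.4330, 0.2500, 0.0000] → [0.4150, -0.2396, 0.2031, 0.5000, 0.8660, 0.0000]
J3: z=[0.5000, 0.8660, 0.0000] o=[-0.3870, 0.2234, -0.6077] → [0.9412, -0.5434, 0.2562, 0.5000, 0.8660, 0.0000]
J4: z=[0.5000, 0.8660, 0.0000] o=[-0.9390, 0.5421, -0.1938] → [0.5828, -0.3365, -0.3811, 0.5000, 0.8660, 0.0000]
J5: z=[0.8438, -0.4872, -0.2250] o=[-0.7273, 0.6162, 0.4396] → [-0.1907, 0.0046, -0.7253, 0.8438, -0.4872, -0.2250]
q̇ = J⁺·V = [0.7570, 0.0280, -0.7100, -0.4400, 0.6930]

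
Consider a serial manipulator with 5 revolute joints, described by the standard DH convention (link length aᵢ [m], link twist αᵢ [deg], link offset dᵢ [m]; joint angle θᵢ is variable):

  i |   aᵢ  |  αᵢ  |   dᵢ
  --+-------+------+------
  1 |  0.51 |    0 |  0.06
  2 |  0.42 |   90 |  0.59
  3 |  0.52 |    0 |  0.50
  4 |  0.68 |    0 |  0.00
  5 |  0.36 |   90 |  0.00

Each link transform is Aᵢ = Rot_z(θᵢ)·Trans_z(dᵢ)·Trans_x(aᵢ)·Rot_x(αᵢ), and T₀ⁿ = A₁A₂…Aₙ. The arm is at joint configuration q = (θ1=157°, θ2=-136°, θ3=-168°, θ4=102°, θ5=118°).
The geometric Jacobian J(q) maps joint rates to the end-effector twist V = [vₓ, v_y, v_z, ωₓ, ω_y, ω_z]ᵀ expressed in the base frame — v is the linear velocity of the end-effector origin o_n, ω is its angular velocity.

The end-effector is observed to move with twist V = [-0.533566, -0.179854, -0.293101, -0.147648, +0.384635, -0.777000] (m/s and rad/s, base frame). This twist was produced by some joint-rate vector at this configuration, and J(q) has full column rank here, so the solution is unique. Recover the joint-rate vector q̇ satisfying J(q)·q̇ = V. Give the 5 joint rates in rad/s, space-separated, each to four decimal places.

-0.9310 0.1540 -0.1340 -0.8420 0.5640

o_n = [0.0921, -0.1207, 0.2044]
J₁: ẑ×o_n = [0.1207, 0.0921, -0.0000], ω = ẑ
J2: z=[0.0000, 0.0000, 1.0000] o=[-0.4695, 0.1993, 0.0600] → [0.3200, 0.5616, -0.0000, 0.0000, 0.0000, 1.0000]
J3: z=[0.3584, -0.9336, 0.0000] o=[-0.0774, 0.3498, 0.6500] → [0.4160, 0.1597, -0.0104, 0.3584, -0.9336, 0.0000]
J4: z=[0.3584, -0.9336, 0.0000] o=[-0.3730, -0.2993, 0.5419] → [0.3151, 0.1210, 0.4982, 0.3584, -0.9336, 0.0000]
J5: z=[0.3584, -0.9336, 0.0000] o=[-0.1148, -0.2002, -0.0793] → [-0.2648, -0.1017, 0.2216, 0.3584, -0.9336, 0.0000]
q̇ = J⁺·V = [-0.9310, 0.1540, -0.1340, -0.8420, 0.5640]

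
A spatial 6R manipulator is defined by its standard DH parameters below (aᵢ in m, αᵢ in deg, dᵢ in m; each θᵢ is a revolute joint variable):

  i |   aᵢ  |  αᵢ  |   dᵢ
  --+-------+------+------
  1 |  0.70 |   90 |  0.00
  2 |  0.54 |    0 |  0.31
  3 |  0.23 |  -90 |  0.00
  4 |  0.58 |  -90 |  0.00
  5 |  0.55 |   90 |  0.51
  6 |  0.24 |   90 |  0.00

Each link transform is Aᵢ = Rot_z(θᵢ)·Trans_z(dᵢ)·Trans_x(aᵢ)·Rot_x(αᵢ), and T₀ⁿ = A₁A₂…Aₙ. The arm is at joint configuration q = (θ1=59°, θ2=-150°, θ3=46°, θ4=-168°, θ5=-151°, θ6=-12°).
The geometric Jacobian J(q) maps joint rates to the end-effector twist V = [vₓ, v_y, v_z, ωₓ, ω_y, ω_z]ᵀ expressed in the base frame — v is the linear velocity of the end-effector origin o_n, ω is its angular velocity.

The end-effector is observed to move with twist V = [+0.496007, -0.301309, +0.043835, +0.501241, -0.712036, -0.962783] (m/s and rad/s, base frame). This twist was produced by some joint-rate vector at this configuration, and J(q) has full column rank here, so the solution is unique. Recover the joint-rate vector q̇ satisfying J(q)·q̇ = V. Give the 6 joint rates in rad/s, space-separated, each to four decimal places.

-0.9650 0.6080 -0.2070 -0.3440 0.4040 -0.0020

o_n = [0.8888, 0.0464, -0.7790]
J₁: ẑ×o_n = [-0.0464, 0.8888, 0.0000], ω = ẑ
J2: z=[0.8572, -0.5150, 0.0000] o=[0.3605, 0.6000, 0.0000] → [0.4012, 0.6677, -0.2025, 0.8572, -0.5150, 0.0000]
J3: z=[0.8572, -0.5150, 0.0000] o=[0.3854, 0.0395, -0.2700] → [0.2621, 0.4363, 0.2652, 0.8572, -0.5150, 0.0000]
J4: z=[0.4997, 0.8317, -0.2419] o=[0.3567, -0.0082, -0.4932] → [-0.2245, 0.0141, -0.4152, 0.4997, 0.8317, -0.2419]
J5: z=[0.8125, -0.5469, -0.2017] o=[0.5308, 0.0473, 0.0573] → [0.4572, 0.6073, 0.1950, 0.8125, -0.5469, -0.2017]
J6: z=[-0.5826, -0.7738, -0.2485] o=[0.9341, -0.0559, -0.5666] → [0.1897, -0.1124, -0.0946, -0.5826, -0.7738, -0.2485]
q̇ = J⁺·V = [-0.9650, 0.6080, -0.2070, -0.3440, 0.4040, -0.0020]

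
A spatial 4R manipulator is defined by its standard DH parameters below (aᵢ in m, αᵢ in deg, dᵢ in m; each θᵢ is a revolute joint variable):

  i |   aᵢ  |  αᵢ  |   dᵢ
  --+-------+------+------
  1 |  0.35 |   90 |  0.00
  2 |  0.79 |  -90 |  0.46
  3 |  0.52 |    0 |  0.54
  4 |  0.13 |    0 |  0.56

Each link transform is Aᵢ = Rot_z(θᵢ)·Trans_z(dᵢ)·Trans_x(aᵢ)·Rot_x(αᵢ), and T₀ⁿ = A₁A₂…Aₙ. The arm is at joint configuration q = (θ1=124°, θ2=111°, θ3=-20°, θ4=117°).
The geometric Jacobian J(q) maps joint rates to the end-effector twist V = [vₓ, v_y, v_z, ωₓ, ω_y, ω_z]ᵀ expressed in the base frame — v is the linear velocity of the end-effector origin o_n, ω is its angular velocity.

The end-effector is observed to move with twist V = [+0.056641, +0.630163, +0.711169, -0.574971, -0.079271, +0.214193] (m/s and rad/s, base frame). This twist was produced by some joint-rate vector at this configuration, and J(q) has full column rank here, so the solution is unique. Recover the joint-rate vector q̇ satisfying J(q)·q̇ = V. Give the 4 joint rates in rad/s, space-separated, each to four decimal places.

o_n = [1.0534, -0.6519, 0.7847]
J₁: ẑ×o_n = [0.6519, 1.0534, -0.0000], ω = ẑ
J2: z=[0.8290, 0.5592, 0.0000] o=[-0.1957, 0.2902, 0.0000] → [0.4388, -0.6506, -1.4795, 0.8290, 0.5592, 0.0000]
J3: z=[0.5221, -0.7740, -0.3584] o=[0.3440, 0.3127, 0.7375] → [-0.3822, -0.2789, 0.0456, 0.5221, -0.7740, -0.3584]
J4: z=[0.5221, -0.7740, -0.3584] o=[0.8712, -0.1510, 1.0002] → [-0.0127, 0.0472, -0.1205, 0.5221, -0.7740, -0.3584]
q̇ = J⁺·V = [0.1160, -0.5210, -0.5580, 0.2840]

0.1160 -0.5210 -0.5580 0.2840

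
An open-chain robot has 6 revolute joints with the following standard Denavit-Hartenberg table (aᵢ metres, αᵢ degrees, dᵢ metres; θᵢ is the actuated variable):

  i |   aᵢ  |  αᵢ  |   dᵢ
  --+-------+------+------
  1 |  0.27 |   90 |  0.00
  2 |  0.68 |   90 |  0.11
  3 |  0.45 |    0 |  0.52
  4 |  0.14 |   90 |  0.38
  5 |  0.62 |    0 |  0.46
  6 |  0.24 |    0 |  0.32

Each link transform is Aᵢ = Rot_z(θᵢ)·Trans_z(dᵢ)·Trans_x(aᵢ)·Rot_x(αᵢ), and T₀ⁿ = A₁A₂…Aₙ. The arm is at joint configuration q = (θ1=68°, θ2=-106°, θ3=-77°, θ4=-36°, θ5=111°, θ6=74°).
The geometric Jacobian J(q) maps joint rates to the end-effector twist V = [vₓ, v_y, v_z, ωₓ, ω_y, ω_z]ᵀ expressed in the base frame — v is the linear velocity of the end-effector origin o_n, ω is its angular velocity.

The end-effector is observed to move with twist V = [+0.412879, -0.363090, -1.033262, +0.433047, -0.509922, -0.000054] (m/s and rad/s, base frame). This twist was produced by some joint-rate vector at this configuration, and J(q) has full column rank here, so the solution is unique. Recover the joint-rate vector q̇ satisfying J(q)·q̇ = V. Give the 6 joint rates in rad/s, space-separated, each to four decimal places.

0.5860 0.8680 -0.1420 0.2790 -0.1740 -0.5310

o_n = [-0.1911, -1.1992, 0.2204]
J₁: ẑ×o_n = [1.1992, -0.1911, 0.0000], ω = ẑ
J2: z=[0.9272, -0.3746, 0.0000] o=[0.1011, 0.2503, 0.0000] → [-0.0826, -0.2044, -1.4535, 0.9272, -0.3746, 0.0000]
J3: z=[-0.3601, -0.8913, 0.2756] o=[0.1329, 0.0353, -0.6537] → [-0.4387, 0.2254, 0.1558, -0.3601, -0.8913, 0.2756]
J4: z=[-0.3601, -0.8913, 0.2756] o=[-0.4713, -0.2897, -0.6076] → [-0.4873, 0.3754, 0.5772, -0.3601, -0.8913, 0.2756]
J5: z=[0.4573, 0.0889, 0.8848] o=[-0.7220, -0.5662, -0.4503] → [0.6198, 0.1630, -0.3367, 0.4573, 0.0889, 0.8848]
J6: z=[0.4573, 0.0889, 0.8848] o=[-0.5394, -1.1400, 0.0328] → [0.0691, 0.2224, -0.0580, 0.4573, 0.0889, 0.8848]
q̇ = J⁺·V = [0.5860, 0.8680, -0.1420, 0.2790, -0.1740, -0.5310]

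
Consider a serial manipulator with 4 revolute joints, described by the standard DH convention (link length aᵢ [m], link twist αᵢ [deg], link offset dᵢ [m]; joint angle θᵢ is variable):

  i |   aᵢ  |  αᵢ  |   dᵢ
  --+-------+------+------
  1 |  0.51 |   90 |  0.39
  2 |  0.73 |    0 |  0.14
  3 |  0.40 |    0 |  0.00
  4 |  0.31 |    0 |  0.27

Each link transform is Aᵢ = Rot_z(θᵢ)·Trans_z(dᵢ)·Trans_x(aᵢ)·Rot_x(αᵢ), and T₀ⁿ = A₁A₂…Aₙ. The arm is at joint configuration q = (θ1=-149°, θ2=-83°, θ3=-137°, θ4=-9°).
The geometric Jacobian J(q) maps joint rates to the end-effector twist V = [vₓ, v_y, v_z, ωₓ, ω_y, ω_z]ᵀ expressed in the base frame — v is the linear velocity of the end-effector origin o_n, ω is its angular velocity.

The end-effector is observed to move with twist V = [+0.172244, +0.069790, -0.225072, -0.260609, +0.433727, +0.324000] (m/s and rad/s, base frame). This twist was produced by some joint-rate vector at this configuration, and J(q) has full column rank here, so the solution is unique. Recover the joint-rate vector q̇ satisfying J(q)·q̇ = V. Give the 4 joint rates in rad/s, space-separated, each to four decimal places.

0.3240 -0.1470 0.5030 0.1500

o_n = [-0.2876, 0.3055, 0.1565]
J₁: ẑ×o_n = [-0.3055, -0.2876, 0.0000], ω = ẑ
J2: z=[-0.5150, 0.8572, 0.0000] o=[-0.4372, -0.2627, 0.3900] → [-0.2001, -0.1203, -0.4208, -0.5150, 0.8572, 0.0000]
J3: z=[-0.5150, 0.8572, 0.0000] o=[-0.5855, -0.1885, -0.3346] → [0.4209, 0.2529, -0.5098, -0.5150, 0.8572, 0.0000]
J4: z=[-0.5150, 0.8572, 0.0000] o=[-0.3229, -0.0307, -0.0774] → [0.2005, 0.1205, -0.2034, -0.5150, 0.8572, 0.0000]
q̇ = J⁺·V = [0.3240, -0.1470, 0.5030, 0.1500]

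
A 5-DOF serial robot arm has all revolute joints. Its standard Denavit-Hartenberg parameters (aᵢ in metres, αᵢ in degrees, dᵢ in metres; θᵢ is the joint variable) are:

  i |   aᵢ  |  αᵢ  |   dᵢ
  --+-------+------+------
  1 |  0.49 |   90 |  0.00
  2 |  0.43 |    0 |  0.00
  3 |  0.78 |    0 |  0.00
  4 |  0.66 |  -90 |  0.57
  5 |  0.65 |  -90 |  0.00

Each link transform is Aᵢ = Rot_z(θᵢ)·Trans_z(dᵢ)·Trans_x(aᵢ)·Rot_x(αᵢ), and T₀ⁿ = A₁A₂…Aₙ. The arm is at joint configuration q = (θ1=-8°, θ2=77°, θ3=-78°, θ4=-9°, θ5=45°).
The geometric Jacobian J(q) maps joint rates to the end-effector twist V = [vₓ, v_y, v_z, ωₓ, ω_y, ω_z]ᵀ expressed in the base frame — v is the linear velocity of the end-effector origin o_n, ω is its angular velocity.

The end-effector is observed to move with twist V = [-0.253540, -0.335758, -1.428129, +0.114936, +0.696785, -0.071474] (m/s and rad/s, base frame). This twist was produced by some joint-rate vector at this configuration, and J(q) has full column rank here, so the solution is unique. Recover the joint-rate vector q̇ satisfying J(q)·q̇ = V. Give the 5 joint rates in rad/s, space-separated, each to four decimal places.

-0.1670 -0.0160 -0.8250 0.1350 0.0970

o_n = [2.4298, -0.4530, 0.2109]
J₁: ẑ×o_n = [0.4530, 2.4298, -0.0000], ω = ẑ
J2: z=[-0.1392, -0.9903, 0.0000] o=[0.4852, -0.0682, 0.0000] → [-0.2089, 0.0294, 1.9792, -0.1392, -0.9903, 0.0000]
J3: z=[-0.1392, -0.9903, 0.0000] o=[0.5810, -0.0817, 0.4190] → [0.2060, -0.0290, 1.8825, -0.1392, -0.9903, 0.0000]
J4: z=[-0.1392, -0.9903, 0.0000] o=[1.3533, -0.1902, 0.4054] → [0.1925, -0.0271, 1.1026, -0.1392, -0.9903, 0.0000]
J5: z=[0.1720, -0.0242, 0.9848] o=[1.9176, -0.8451, 0.2908] → [-0.3843, 0.5181, 0.0798, 0.1720, -0.0242, 0.9848]
q̇ = J⁺·V = [-0.1670, -0.0160, -0.8250, 0.1350, 0.0970]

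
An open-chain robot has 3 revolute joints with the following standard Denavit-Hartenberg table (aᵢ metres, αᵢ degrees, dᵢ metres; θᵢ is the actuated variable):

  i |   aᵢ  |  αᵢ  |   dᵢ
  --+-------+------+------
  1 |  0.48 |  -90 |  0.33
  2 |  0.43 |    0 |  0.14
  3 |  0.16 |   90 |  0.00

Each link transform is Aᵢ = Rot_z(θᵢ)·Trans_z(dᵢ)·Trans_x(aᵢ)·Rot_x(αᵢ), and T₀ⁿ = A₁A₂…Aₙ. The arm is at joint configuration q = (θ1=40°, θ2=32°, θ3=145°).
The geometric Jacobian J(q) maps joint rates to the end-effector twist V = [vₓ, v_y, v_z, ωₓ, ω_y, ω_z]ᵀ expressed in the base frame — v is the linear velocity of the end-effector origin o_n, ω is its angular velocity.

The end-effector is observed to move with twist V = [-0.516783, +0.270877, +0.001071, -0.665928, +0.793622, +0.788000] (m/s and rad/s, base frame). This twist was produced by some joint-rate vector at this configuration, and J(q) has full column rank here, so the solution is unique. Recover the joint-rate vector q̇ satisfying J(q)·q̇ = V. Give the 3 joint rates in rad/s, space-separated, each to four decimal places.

o_n = [0.4347, 0.5475, 0.0938]
J₁: ẑ×o_n = [-0.5475, 0.4347, 0.0000], ω = ẑ
J2: z=[-0.6428, 0.7660, 0.0000] o=[0.3677, 0.3085, 0.3300] → [-0.1810, -0.1519, -0.2049, -0.6428, 0.7660, 0.0000]
J3: z=[-0.6428, 0.7660, 0.0000] o=[0.5571, 0.6502, 0.1021] → [-0.0064, -0.0054, 0.1598, -0.6428, 0.7660, 0.0000]
q̇ = J⁺·V = [0.7880, 0.4510, 0.5850]

0.7880 0.4510 0.5850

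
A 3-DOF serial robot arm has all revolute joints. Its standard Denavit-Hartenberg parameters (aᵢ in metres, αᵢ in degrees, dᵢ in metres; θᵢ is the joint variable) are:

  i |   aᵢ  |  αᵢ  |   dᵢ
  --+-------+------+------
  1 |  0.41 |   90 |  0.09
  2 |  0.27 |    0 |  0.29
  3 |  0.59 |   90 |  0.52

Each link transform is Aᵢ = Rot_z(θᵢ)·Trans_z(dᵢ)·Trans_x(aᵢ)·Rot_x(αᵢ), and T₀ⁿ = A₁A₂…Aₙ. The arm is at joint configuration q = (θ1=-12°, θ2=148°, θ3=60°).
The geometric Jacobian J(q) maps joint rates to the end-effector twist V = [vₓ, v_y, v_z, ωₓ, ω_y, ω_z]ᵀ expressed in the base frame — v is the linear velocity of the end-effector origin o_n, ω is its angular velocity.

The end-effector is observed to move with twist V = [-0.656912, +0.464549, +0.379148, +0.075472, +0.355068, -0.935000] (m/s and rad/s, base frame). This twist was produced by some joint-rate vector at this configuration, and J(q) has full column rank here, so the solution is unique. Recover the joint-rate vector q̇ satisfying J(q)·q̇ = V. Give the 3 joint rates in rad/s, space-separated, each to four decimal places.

o_n = [-0.5009, -0.7216, -0.0439]
J₁: ẑ×o_n = [0.7216, -0.5009, 0.0000], ω = ẑ
J2: z=[-0.2079, -0.9781, 0.0000] o=[0.4010, -0.0852, 0.0900] → [0.1310, -0.0278, -0.7499, -0.2079, -0.9781, 0.0000]
J3: z=[-0.2079, -0.9781, 0.0000] o=[0.1168, -0.3213, 0.2331] → [0.2709, -0.0576, -0.5209, -0.2079, -0.9781, 0.0000]
q̇ = J⁺·V = [-0.9350, -0.8300, 0.4670]

-0.9350 -0.8300 0.4670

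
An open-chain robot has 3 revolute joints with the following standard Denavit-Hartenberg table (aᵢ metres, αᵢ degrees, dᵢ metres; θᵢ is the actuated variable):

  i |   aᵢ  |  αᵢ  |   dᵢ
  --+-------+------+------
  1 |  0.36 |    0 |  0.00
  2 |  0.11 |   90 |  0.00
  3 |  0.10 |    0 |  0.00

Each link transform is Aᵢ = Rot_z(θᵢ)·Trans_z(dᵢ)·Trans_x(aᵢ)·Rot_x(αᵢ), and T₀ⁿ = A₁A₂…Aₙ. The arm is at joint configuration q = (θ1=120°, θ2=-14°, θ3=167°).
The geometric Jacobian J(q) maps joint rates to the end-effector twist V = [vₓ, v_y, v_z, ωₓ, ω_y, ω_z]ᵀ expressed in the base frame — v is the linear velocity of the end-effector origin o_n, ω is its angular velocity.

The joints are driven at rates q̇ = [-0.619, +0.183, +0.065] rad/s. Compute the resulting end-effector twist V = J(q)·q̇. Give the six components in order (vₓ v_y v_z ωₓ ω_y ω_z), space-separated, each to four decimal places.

0.1987 0.1115 -0.0063 0.0625 0.0179 -0.4360

o_n = [-0.1835, 0.3238, 0.0225]
J₁: ẑ×o_n = [-0.3238, -0.1835, 0.0000], ω = ẑ
J2: z=[0.0000, 0.0000, 1.0000] o=[-0.1800, 0.3118, 0.0000] → [-0.0121, -0.0035, 0.0000, 0.0000, 0.0000, 1.0000]
J3: z=[0.9613, 0.2756, 0.0000] o=[-0.2103, 0.4175, 0.0000] → [0.0062, -0.0216, -0.0974, 0.9613, 0.2756, 0.0000]
V = J·q̇ = [0.1987, 0.1115, -0.0063, 0.0625, 0.0179, -0.4360]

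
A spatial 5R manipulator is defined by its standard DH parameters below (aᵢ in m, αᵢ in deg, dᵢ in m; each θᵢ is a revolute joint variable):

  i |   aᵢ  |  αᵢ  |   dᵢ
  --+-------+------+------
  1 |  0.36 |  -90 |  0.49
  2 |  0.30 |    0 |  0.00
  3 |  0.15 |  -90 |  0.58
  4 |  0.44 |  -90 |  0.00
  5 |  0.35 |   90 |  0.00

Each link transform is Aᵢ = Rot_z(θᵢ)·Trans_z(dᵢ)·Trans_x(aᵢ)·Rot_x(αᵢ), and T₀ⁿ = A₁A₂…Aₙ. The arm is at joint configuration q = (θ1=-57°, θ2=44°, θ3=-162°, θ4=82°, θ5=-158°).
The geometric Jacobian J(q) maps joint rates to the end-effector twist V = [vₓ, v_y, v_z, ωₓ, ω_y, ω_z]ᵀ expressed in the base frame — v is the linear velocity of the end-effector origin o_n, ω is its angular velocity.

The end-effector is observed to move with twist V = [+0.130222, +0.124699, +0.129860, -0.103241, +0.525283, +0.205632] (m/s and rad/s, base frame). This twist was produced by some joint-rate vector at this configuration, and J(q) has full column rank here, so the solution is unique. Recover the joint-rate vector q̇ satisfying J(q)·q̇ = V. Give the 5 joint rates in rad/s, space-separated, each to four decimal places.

0.2320 -0.5860 0.7560 -0.4510 -0.2120

o_n = [0.7247, -0.2610, 0.4898]
J₁: ẑ×o_n = [0.2610, 0.7247, -0.0000], ω = ẑ
J2: z=[0.8387, 0.5446, 0.0000] o=[0.1961, -0.3019, 0.4900] → [-0.0001, 0.0002, -0.2536, 0.8387, 0.5446, 0.0000]
J3: z=[0.8387, 0.5446, 0.0000] o=[0.3136, -0.4829, 0.2816] → [0.1134, -0.1746, -0.0378, 0.8387, 0.5446, 0.0000]
J4: z=[0.4809, -0.7405, 0.4695] o=[0.7617, -0.1080, 0.4140] → [0.0158, -0.0538, -0.1010, 0.4809, -0.7405, 0.4695]
J5: z=[0.1365, -0.4657, -0.8744] o=[0.3806, -0.3212, 0.4681] → [0.0425, -0.3038, 0.1685, 0.1365, -0.4657, -0.8744]
q̇ = J⁺·V = [0.2320, -0.5860, 0.7560, -0.4510, -0.2120]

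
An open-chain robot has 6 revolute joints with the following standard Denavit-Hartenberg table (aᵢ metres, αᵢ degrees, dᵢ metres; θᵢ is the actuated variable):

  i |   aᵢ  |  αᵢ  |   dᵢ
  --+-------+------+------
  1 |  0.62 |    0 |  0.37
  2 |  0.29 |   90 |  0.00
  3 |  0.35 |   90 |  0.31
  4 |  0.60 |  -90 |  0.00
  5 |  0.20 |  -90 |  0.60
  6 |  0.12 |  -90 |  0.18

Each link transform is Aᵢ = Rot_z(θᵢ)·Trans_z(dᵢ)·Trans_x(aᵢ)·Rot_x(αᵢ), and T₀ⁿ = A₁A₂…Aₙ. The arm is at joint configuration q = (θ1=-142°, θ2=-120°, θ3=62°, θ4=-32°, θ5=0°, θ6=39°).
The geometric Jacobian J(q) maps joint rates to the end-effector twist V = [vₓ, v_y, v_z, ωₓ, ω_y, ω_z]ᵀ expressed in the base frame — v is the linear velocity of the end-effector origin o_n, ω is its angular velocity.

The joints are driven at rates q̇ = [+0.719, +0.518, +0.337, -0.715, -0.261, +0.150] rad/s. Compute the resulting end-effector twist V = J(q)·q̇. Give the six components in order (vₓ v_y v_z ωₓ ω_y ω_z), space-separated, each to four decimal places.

-1.4431 -0.6168 0.1318 0.2299 -0.8045 1.5210

o_n = [-0.3186, 0.4314, 1.6778]
J₁: ẑ×o_n = [-0.4314, -0.3186, 0.0000], ω = ẑ
J2: z=[0.0000, 0.0000, 1.0000] o=[-0.4886, -0.3817, 0.3700] → [-0.8131, 0.1699, 0.0000, 0.0000, 0.0000, 1.0000]
J3: z=[0.9903, 0.1392, 0.0000] o=[-0.5289, -0.0945, 0.3700] → [0.1820, -1.2951, 0.4915, 0.9903, 0.1392, 0.0000]
J4: z=[-0.1229, 0.8744, -0.4695] o=[-0.2448, 0.1113, 0.6790] → [1.0235, 0.1574, 0.0252, -0.1229, 0.8744, -0.4695]
J5: z=[0.8052, 0.3644, 0.4679] o=[-0.5929, 0.3036, 1.1283] → [0.1405, -0.3141, 0.0029, 0.8052, 0.3644, 0.4679]
J6: z=[0.1229, -0.8744, 0.4695] o=[-0.2258, 0.5864, 1.5588] → [-0.0313, -0.0582, -0.1002, 0.1229, -0.8744, 0.4695]
V = J·q̇ = [-1.4431, -0.6168, 0.1318, 0.2299, -0.8045, 1.5210]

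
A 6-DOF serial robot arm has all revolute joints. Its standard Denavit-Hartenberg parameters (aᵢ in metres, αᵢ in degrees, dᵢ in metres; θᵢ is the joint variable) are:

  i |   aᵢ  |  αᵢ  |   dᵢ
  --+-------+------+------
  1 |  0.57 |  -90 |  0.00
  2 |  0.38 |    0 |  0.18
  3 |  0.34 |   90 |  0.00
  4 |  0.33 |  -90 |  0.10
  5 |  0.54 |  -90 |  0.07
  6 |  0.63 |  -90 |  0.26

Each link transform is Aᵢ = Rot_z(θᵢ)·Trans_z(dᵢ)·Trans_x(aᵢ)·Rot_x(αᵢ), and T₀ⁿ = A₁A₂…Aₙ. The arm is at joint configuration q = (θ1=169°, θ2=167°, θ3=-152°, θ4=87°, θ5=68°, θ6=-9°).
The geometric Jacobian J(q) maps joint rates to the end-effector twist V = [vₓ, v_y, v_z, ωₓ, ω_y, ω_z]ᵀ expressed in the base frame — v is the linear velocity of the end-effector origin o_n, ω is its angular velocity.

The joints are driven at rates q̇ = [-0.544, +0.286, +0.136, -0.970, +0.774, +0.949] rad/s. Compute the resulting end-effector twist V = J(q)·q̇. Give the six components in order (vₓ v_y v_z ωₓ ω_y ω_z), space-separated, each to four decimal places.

o_n = [-0.2477, -0.6776, -1.1754]
J₁: ẑ×o_n = [0.6776, -0.2477, 0.0000], ω = ẑ
J2: z=[-0.1908, -0.9816, 0.0000] o=[-0.5595, 0.1088, 0.0000] → [1.1538, -0.2243, 0.4562, -0.1908, -0.9816, 0.0000]
J3: z=[-0.1908, -0.9816, 0.0000] o=[-0.2304, -0.1386, -0.0855] → [1.0699, -0.2080, 0.0859, -0.1908, -0.9816, 0.0000]
J4: z=[-0.2541, 0.0494, 0.9659] o=[-0.5528, -0.0759, -0.1735] → [0.5317, 0.0402, 0.1378, -0.2541, 0.0494, 0.9659]
J5: z=[0.9369, -0.2354, 0.2585] o=[-0.6575, -0.3913, -0.0814] → [0.3316, 1.1309, -0.1718, 0.9369, -0.2354, 0.2585]
J6: z=[0.3179, 0.8815, -0.3493] o=[-0.5133, -0.6288, -0.5496] → [-0.5686, 0.1061, -0.2496, 0.3179, 0.8815, -0.3493]
V = J·q̇ = [-0.6919, 0.9794, -0.3613, 1.1927, 0.1921, -1.6124]

-0.6919 0.9794 -0.3613 1.1927 0.1921 -1.6124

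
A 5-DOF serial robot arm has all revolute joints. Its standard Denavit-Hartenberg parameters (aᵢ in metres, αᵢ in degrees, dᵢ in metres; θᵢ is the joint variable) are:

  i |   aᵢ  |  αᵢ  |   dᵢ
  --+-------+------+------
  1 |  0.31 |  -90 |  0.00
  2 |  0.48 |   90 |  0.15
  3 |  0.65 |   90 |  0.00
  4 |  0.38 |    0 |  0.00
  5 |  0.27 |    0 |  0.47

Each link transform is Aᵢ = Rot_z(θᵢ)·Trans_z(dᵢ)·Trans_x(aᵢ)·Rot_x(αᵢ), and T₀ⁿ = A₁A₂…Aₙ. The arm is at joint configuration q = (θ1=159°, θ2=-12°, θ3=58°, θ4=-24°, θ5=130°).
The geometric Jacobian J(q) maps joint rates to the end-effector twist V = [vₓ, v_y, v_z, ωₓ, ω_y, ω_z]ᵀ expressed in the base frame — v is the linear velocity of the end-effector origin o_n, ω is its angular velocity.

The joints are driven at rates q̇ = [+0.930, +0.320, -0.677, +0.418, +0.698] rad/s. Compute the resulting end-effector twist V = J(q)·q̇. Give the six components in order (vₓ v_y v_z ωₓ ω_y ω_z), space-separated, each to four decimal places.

0.0108 -0.7757 -0.3101 -0.8984 0.6356 0.4646

o_n = [-1.7628, -0.0554, 0.3870]
J₁: ẑ×o_n = [0.0554, -1.7628, 0.0000], ω = ẑ
J2: z=[-0.3584, -0.9336, 0.0000] o=[-0.2894, 0.1111, 0.0000] → [-0.3613, 0.1387, -1.3158, -0.3584, -0.9336, 0.0000]
J3: z=[0.1941, -0.0745, 0.9781] o=[-0.7815, 0.1393, 0.0998] → [0.1691, -1.0156, -0.1109, 0.1941, -0.0745, 0.9781]
J4: z=[-0.5845, 0.7920, 0.1763] o=[-1.2936, -0.2546, 0.1714] → [0.1356, 0.0433, 0.2552, -0.5845, 0.7920, 0.1763]
J5: z=[-0.5845, 0.7920, 0.1763] o=[-1.5971, -0.4534, 0.0585] → [0.1900, 0.1628, -0.1014, -0.5845, 0.7920, 0.1763]
V = J·q̇ = [0.0108, -0.7757, -0.3101, -0.8984, 0.6356, 0.4646]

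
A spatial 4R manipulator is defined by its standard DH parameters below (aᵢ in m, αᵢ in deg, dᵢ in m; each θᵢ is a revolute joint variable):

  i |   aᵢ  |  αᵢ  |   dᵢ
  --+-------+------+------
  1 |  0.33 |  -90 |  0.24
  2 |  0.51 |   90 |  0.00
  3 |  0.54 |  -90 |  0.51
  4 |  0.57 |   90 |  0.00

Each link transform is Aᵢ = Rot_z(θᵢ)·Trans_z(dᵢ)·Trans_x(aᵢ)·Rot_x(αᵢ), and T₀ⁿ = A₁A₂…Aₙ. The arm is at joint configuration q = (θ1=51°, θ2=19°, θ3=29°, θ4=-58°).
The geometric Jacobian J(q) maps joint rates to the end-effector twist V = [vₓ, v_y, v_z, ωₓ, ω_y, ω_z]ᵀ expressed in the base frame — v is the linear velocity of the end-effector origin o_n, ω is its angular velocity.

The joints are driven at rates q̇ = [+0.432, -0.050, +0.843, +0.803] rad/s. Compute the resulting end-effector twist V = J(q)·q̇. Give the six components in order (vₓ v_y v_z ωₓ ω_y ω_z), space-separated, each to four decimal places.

-1.4240 0.7846 -0.1527 -0.5659 0.3377 1.3558

o_n = [0.8356, 1.6806, 0.7735]
J₁: ẑ×o_n = [-1.6806, 0.8356, 0.0000], ω = ẑ
J2: z=[-0.7771, 0.6293, 0.0000] o=[0.2077, 0.2565, 0.2400] → [0.3357, 0.4146, -1.5020, -0.7771, 0.6293, 0.0000]
J3: z=[0.2049, 0.2530, 0.9455] o=[0.5111, 0.6312, 0.0740] → [-0.8153, 0.1635, 0.1329, 0.2049, 0.2530, 0.9455]
J4: z=[-0.9682, 0.1942, 0.1578] o=[0.6932, 1.2720, 0.4024] → [0.0076, 0.3817, -0.4232, -0.9682, 0.1942, 0.1578]
V = J·q̇ = [-1.4240, 0.7846, -0.1527, -0.5659, 0.3377, 1.3558]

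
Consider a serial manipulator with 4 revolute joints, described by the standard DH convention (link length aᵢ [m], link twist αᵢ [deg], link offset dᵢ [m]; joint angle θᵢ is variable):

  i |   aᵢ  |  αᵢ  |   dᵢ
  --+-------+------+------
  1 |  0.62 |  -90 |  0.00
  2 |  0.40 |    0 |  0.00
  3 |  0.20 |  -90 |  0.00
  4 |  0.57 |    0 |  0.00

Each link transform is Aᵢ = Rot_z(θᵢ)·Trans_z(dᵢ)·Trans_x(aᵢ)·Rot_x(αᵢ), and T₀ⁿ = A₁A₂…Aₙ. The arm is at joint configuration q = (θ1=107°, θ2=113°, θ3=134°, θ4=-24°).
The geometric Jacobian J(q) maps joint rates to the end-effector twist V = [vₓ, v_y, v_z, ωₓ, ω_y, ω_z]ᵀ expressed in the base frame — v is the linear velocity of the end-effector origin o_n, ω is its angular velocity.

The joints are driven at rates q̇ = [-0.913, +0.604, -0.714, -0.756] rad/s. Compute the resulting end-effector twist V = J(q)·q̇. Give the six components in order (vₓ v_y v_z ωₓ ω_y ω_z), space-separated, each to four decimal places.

-0.2130 -0.0810 -0.0979 0.3087 -0.6333 -1.2084

o_n = [-0.2750, 0.1064, 0.2952]
J₁: ẑ×o_n = [-0.1064, -0.2750, 0.0000], ω = ẑ
J2: z=[-0.9563, -0.2924, 0.0000] o=[-0.1813, 0.5929, 0.0000] → [-0.0863, 0.2823, 0.4379, -0.9563, -0.2924, 0.0000]
J3: z=[-0.9563, -0.2924, 0.0000] o=[-0.1356, 0.4434, -0.3682] → [-0.1940, 0.6344, 0.2816, -0.9563, -0.2924, 0.0000]
J4: z=[-0.2691, 0.8803, 0.3907] o=[-0.1127, 0.3687, -0.1841] → [0.5245, 0.0656, 0.2134, -0.2691, 0.8803, 0.3907]
V = J·q̇ = [-0.2130, -0.0810, -0.0979, 0.3087, -0.6333, -1.2084]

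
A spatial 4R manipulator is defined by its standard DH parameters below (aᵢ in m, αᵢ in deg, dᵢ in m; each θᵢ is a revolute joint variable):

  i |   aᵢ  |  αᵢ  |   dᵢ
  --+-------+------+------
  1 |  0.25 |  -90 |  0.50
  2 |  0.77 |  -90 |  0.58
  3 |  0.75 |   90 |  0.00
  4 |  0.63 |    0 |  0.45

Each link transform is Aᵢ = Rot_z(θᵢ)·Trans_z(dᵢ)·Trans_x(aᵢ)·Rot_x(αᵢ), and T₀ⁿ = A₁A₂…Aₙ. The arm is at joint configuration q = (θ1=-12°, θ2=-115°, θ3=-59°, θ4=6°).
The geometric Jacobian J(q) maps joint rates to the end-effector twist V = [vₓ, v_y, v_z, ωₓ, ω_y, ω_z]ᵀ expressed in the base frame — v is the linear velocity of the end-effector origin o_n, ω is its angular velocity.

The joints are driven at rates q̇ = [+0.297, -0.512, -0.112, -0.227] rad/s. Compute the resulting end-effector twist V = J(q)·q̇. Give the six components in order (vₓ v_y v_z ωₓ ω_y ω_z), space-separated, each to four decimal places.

o_n = [0.2651, 1.9799, 1.5187]
J₁: ẑ×o_n = [-1.9799, 0.2651, 0.0000], ω = ẑ
J2: z=[0.2079, 0.9781, 0.0000] o=[0.2445, -0.0520, 0.5000] → [0.9964, -0.2118, 0.4023, 0.2079, 0.9781, 0.0000]
J3: z=[0.8865, -0.1884, 0.4226] o=[0.0468, 0.5830, 1.1979] → [-0.6508, -0.1921, 1.2794, 0.8865, -0.1884, 0.4226]
J4: z=[0.4614, 0.4285, -0.7769] o=[0.0208, 1.2458, 1.5479] → [0.5577, -0.1763, 0.2341, 0.4614, 0.4285, -0.7769]
V = J·q̇ = [-1.1519, 0.2487, -0.4024, -0.3105, -0.5770, 0.4260]

-1.1519 0.2487 -0.4024 -0.3105 -0.5770 0.4260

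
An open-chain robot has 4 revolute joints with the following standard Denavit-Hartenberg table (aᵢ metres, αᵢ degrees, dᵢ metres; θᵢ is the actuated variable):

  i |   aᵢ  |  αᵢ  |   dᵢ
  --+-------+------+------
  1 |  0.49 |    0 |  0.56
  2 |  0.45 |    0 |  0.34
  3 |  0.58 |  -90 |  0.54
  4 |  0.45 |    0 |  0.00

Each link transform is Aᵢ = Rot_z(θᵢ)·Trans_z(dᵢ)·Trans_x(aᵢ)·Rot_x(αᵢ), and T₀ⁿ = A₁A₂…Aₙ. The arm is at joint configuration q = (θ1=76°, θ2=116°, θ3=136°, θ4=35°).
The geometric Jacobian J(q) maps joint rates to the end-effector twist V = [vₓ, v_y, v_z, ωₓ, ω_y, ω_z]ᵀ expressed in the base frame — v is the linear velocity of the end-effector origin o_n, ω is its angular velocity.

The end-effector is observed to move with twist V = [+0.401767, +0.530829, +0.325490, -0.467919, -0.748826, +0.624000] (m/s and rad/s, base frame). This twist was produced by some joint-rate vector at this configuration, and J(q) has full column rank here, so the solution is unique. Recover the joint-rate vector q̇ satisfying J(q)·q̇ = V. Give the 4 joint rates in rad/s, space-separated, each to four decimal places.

0.1630 -0.4590 0.9200 -0.8830

o_n = [0.4828, -0.1208, 1.1819]
J₁: ẑ×o_n = [0.1208, 0.4828, -0.0000], ω = ẑ
J2: z=[0.0000, 0.0000, 1.0000] o=[0.1185, 0.4754, 0.5600] → [0.5963, 0.3643, -0.0000, 0.0000, 0.0000, 1.0000]
J3: z=[0.0000, 0.0000, 1.0000] o=[-0.3216, 0.3819, 0.9000] → [0.5027, 0.8045, -0.0000, 0.0000, 0.0000, 1.0000]
J4: z=[0.5299, 0.8480, 0.0000] o=[0.1702, 0.0745, 1.4400] → [-0.2189, 0.1368, -0.3686, 0.5299, 0.8480, 0.0000]
q̇ = J⁺·V = [0.1630, -0.4590, 0.9200, -0.8830]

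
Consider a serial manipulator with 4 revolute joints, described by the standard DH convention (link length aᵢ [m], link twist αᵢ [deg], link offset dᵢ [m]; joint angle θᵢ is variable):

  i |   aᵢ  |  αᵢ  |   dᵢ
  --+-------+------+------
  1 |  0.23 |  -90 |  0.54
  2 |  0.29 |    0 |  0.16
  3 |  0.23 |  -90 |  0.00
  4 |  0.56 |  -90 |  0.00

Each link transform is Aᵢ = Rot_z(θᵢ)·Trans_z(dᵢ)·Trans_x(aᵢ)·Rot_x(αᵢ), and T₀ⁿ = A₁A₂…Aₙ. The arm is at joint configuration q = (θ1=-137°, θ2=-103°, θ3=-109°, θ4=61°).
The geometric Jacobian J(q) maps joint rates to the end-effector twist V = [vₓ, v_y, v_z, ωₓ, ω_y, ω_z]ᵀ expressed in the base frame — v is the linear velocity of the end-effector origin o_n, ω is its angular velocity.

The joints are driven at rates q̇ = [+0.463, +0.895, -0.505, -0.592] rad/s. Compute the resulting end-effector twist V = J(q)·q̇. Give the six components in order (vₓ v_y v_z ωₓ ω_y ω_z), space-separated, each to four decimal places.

-0.0136 -0.0676 0.0706 0.0365 -0.4992 -0.0390

o_n = [-0.0344, 0.4189, 0.5568]
J₁: ẑ×o_n = [-0.4189, -0.0344, 0.0000], ω = ẑ
J2: z=[0.6820, -0.7314, 0.0000] o=[-0.1682, -0.1569, 0.5400] → [-0.0123, -0.0115, 0.4905, 0.6820, -0.7314, 0.0000]
J3: z=[0.6820, -0.7314, 0.0000] o=[-0.0114, -0.2294, 0.8226] → [0.1944, 0.1812, 0.4253, 0.6820, -0.7314, 0.0000]
J4: z=[0.3876, 0.3614, 0.8480] o=[0.1313, -0.0964, 0.7007] → [-0.4889, -0.0847, 0.2595, 0.3876, 0.3614, 0.8480]
V = J·q̇ = [-0.0136, -0.0676, 0.0706, 0.0365, -0.4992, -0.0390]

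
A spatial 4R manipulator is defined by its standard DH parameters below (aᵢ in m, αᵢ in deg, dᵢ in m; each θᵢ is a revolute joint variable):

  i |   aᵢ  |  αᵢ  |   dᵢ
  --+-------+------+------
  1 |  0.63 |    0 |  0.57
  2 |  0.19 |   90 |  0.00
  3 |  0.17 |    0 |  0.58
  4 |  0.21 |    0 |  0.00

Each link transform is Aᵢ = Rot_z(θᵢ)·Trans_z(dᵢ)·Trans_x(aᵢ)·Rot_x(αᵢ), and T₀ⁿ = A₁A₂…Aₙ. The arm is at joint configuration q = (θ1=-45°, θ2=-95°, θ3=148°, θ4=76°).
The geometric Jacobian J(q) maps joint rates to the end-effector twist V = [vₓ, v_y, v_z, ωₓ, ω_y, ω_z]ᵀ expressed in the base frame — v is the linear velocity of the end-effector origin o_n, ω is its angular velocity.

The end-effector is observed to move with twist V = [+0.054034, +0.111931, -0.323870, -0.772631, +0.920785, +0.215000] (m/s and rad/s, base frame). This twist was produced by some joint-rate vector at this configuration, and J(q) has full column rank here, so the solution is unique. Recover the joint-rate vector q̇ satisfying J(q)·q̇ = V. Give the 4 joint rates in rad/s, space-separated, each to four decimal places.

0.5170 -0.3020 0.9870 0.2150

o_n = [0.1533, 0.0665, 0.5142]
J₁: ẑ×o_n = [-0.0665, 0.1533, 0.0000], ω = ẑ
J2: z=[0.0000, 0.0000, 1.0000] o=[0.4455, -0.4455, 0.5700] → [-0.5119, -0.2922, 0.0000, 0.0000, 0.0000, 1.0000]
J3: z=[-0.6428, 0.7660, 0.0000] o=[0.2999, -0.5676, 0.5700] → [-0.0427, -0.0359, -0.2952, -0.6428, 0.7660, 0.0000]
J4: z=[-0.6428, 0.7660, 0.0000] o=[0.0376, -0.0306, 0.6601] → [-0.1117, -0.0938, -0.1511, -0.6428, 0.7660, 0.0000]
q̇ = J⁺·V = [0.5170, -0.3020, 0.9870, 0.2150]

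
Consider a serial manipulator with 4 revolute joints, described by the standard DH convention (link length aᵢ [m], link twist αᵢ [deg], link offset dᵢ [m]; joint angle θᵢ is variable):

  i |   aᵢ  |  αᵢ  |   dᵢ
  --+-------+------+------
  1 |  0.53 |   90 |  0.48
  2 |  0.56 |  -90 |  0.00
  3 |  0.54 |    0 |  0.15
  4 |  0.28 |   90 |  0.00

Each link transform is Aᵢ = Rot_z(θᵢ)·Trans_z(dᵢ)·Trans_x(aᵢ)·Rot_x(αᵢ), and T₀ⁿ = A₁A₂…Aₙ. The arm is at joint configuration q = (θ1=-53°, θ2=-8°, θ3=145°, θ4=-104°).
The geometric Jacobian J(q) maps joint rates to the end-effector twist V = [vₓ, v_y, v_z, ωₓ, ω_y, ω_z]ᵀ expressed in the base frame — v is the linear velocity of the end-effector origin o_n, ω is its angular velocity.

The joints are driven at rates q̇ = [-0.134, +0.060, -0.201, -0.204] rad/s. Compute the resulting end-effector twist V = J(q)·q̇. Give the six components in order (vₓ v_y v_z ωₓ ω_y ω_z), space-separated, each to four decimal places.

0.0264 -0.2246 0.0018 -0.0818 0.0089 -0.5351

o_n = [0.9217, -0.4032, 0.5828]
J₁: ẑ×o_n = [0.4032, 0.9217, -0.0000], ω = ẑ
J2: z=[-0.7986, -0.6018, 0.0000] o=[0.3190, -0.4233, 0.4800] → [-0.0618, 0.0821, 0.3467, -0.7986, -0.6018, 0.0000]
J3: z=[0.0838, -0.1111, 0.9903] o=[0.6527, -0.8662, 0.4021] → [-0.4786, 0.2512, 0.0687, 0.0838, -0.1111, 0.9903]
J4: z=[0.0838, -0.1111, 0.9903] o=[0.6490, -0.3466, 0.6122] → [0.0593, 0.2725, 0.0256, 0.0838, -0.1111, 0.9903]
V = J·q̇ = [0.0264, -0.2246, 0.0018, -0.0818, 0.0089, -0.5351]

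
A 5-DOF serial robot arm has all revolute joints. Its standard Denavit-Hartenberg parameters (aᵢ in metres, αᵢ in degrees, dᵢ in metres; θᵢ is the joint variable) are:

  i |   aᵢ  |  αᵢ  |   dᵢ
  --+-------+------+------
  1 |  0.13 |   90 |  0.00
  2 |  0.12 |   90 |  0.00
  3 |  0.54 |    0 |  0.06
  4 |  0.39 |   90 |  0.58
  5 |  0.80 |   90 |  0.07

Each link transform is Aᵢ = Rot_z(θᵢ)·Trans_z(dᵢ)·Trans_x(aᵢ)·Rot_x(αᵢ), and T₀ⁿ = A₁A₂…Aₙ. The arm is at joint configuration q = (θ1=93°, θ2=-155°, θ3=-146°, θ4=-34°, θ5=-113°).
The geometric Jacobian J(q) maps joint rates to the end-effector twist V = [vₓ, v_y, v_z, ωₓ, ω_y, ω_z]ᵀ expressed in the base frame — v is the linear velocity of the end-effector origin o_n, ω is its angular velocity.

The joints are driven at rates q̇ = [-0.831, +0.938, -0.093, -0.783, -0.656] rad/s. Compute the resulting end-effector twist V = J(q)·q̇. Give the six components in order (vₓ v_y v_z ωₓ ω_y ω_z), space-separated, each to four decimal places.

0.5787 -0.4107 0.3502 0.2622 0.3845 -1.6249

o_n = [-0.2598, 0.5250, 0.0838]
J₁: ẑ×o_n = [-0.5250, -0.2598, 0.0000], ω = ẑ
J2: z=[0.9986, 0.0523, 0.0000] o=[-0.0068, 0.1298, 0.0000] → [0.0044, -0.0837, 0.4079, 0.9986, 0.0523, 0.0000]
J3: z=[0.0221, -0.4220, 0.9063] o=[-0.0011, 0.0212, -0.0507] → [-0.5134, -0.2374, -0.0980, 0.0221, -0.4220, 0.9063]
J4: z=[0.0221, -0.4220, 0.9063] o=[-0.3226, 0.3853, 0.1929] → [-0.0806, 0.0593, 0.0296, 0.0221, -0.4220, 0.9063]
J5: z=[0.9986, 0.0523, 0.0000] o=[-0.3282, 0.4935, 0.8833] → [-0.0418, 0.7984, 0.0279, 0.9986, 0.0523, 0.0000]
V = J·q̇ = [0.5787, -0.4107, 0.3502, 0.2622, 0.3845, -1.6249]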